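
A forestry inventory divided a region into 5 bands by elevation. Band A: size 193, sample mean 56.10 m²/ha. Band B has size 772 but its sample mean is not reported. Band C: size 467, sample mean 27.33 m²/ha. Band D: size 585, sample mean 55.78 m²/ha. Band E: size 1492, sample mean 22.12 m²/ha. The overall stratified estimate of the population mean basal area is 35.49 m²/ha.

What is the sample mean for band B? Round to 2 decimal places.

N = 193 + 772 + 467 + 585 + 1492 = 3509.
Overall total = μ·N = 35.49·3509 = 124534.41.
Subtract the known strata: 193·56.10 + 467·27.33 + 585·55.78 + 1492·22.12 = 89224.75.
Remaining total for band B: 124534.41 − 89224.75 = 35309.66.
Divide by its size: 35309.66 / 772 = 45.7379... → 45.74.

45.74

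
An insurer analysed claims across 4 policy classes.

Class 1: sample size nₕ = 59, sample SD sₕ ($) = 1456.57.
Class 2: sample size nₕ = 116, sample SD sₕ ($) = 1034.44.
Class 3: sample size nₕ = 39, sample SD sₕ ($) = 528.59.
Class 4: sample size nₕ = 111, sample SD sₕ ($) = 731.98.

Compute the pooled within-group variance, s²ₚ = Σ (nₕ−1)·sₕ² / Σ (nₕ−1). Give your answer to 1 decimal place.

983380.3

1: (59−1)·1456.57² = 58·2121596.1649 = 123052577.5642
2: (116−1)·1034.44² = 115·1070066.1136 = 123057603.064
3: (39−1)·528.59² = 38·279407.3881 = 10617480.7478
4: (111−1)·731.98² = 110·535794.7204 = 58937419.244
Numerator = 315665080.62; denominator = Σ(nₕ−1) = 321.
s²ₚ = 315665080.62/321 = 983380.313... → 983380.3.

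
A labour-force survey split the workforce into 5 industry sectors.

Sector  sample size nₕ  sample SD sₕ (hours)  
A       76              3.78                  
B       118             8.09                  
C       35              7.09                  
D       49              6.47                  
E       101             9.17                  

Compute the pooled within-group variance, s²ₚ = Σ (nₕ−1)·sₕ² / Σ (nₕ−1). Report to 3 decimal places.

55.766

A: (76−1)·3.78² = 75·14.2884 = 1071.63
B: (118−1)·8.09² = 117·65.4481 = 7657.4277
C: (35−1)·7.09² = 34·50.2681 = 1709.1154
D: (49−1)·6.47² = 48·41.8609 = 2009.3232
E: (101−1)·9.17² = 100·84.0889 = 8408.89
Numerator = 20856.3863; denominator = Σ(nₕ−1) = 374.
s²ₚ = 20856.3863/374 = 55.76574... → 55.766.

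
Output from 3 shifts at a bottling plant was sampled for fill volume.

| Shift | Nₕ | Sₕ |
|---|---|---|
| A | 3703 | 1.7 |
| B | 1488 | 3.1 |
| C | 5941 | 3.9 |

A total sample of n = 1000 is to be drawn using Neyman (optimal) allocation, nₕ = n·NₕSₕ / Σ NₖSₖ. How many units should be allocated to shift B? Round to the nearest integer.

135

A: NₕSₕ = 3703·1.7 = 6295.1
B: NₕSₕ = 1488·3.1 = 4612.8
C: NₕSₕ = 5941·3.9 = 23169.9
Σ NₕSₕ = 34077.8.
n_B = 1000·4612.8/34077.8 = 135.361... → 135.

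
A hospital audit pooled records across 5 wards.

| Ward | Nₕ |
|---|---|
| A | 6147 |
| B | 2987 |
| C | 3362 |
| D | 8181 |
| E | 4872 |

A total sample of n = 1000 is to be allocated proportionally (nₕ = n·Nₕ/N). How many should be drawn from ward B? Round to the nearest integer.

117

Share of ward B = 2987/25549 = 0.11691.
Allocate 1000 × 0.11691 = 116.913... → 117.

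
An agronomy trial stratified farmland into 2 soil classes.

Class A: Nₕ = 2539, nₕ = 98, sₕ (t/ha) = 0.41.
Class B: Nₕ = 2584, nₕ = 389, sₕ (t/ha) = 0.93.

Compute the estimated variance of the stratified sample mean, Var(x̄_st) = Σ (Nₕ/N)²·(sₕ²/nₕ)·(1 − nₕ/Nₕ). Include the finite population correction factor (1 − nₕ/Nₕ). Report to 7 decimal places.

0.0008856

N = 5123. Term for each stratum: Wₕ²sₕ²/nₕ·(1−nₕ/Nₕ).
Var(x̄_st) = 0.0004050638 + 0.0004805014 = 0.0008855651 → 0.0008856.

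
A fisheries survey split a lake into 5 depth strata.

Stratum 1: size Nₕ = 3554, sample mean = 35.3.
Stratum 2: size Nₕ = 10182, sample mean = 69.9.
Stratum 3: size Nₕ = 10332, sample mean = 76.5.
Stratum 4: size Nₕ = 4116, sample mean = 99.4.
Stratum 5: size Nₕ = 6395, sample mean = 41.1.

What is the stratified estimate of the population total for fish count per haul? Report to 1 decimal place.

2299540.9

Estimate total by summing Nₕ·x̄ₕ over strata.
3554·35.3 + 10182·69.9 + 10332·76.5 + 4116·99.4 + 6395·41.1 = 125456.2 + 711721.8 + 790398 + 409130.4 + 262834.5 = 2299540.9.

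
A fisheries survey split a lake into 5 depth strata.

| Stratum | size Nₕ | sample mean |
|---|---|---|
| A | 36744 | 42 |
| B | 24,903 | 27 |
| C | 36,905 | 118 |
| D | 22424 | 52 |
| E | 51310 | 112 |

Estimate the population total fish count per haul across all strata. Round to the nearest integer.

13483187

A: 36744·42 = 1543248
B: 24903·27 = 672381
C: 36905·118 = 4354790
D: 22424·52 = 1166048
E: 51310·112 = 5746720
τ̂ = Σ Nₕx̄ₕ = 13483187.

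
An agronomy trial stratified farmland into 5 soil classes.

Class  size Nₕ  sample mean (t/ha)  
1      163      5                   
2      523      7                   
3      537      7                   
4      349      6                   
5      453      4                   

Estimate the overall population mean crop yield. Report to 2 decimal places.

6.00

N = 163 + 523 + 537 + 349 + 453 = 2025.
The stratified mean weights each stratum mean by its population share Nₕ/N.
Σ Nₕx̄ₕ = 163·5 + 523·7 + 537·7 + 349·6 + 453·4 = 815 + 3661 + 3759 + 2094 + 1812 = 12141.
Divide by N: 12141 / 2025 = 5.9956... → 6.00.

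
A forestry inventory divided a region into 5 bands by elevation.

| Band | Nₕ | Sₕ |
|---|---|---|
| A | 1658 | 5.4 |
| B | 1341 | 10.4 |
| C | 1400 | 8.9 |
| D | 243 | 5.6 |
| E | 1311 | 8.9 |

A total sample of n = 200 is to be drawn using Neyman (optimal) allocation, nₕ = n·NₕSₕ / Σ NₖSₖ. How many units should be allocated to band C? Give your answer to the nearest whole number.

Σ NₕSₕ = 1658·5.4 + 1341·10.4 + 1400·8.9 + 243·5.6 + 1311·8.9 = 48388.3.
Share for C: 12460/48388.3 = 0.25750.
n_C = 200 × 0.25750 = 51.500... → 52.

52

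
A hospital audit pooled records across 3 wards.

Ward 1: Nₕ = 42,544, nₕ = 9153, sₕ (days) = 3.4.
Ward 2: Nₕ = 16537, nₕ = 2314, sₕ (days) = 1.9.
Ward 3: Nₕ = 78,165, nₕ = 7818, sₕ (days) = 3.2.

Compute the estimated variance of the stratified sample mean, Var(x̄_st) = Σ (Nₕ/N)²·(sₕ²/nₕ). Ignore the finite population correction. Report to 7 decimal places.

N = 137246; Wₕ = Nₕ/N.
ward 1: (42544/137246)²·3.4²/9153 = 0.0001213589
ward 2: (16537/137246)²·1.9²/2314 = 0.0000226495
ward 3: (78165/137246)²·3.2²/7818 = 0.0004248441
Sum = 0.0005688524 → 0.0005689.

0.0005689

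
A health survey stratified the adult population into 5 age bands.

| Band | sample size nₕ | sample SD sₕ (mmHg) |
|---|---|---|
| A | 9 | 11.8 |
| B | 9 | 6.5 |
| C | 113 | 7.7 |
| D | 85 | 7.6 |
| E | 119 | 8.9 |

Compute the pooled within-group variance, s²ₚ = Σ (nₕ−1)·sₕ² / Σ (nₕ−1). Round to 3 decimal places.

67.549

Degrees of freedom: 8 + 8 + 112 + 84 + 118 = 330.
Σ(nₕ−1)sₕ² = 8·139.24 + 8·42.25 + 112·59.29 + 84·57.76 + 118·79.21 = 22291.02.
s²ₚ = 22291.02 / 330 = 67.54855... → 67.549.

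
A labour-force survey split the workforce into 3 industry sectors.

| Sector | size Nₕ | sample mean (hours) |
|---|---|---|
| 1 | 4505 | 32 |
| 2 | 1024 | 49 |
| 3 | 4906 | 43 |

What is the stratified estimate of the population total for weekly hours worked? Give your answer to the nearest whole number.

405294

Estimate total by summing Nₕ·x̄ₕ over strata.
4505·32 + 1024·49 + 4906·43 = 144160 + 50176 + 210958 = 405294.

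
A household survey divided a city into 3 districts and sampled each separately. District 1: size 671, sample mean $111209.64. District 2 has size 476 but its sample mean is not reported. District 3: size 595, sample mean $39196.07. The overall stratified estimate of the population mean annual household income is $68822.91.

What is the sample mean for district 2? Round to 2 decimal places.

Σ Nₕx̄ₕ = N·μ, so 476·x̄_2 = 1742·68822.91 − (671·111209.64 + 595·39196.07).
= 119889509.22 − 97943330.09 = 21946179.13.
x̄_2 = 21946179.13 / 476 = 46105.4183... → 46105.42.

46105.42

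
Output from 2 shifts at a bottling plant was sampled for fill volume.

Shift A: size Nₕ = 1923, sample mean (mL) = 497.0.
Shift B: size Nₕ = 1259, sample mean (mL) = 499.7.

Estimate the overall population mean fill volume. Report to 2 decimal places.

498.07

N = 3182; weights Wₕ = Nₕ/N = (0.6043, 0.3957).
x̄_st = Σ Wₕ·x̄ₕ = 0.6043·497.0 + 0.3957·499.7 ≈ 498.0683...
→ 498.07.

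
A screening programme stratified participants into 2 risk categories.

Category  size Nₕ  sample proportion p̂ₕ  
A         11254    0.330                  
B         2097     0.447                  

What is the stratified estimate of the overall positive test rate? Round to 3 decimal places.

N = 11254 + 2097 = 13351.
Overall proportion = Σ (Nₕ/N)·p̂ₕ.
Σ Nₕp̂ₕ = 3713.82 + 937.359 = 4651.179.
4651.179 / 13351 = 0.34838... → 0.348.

0.348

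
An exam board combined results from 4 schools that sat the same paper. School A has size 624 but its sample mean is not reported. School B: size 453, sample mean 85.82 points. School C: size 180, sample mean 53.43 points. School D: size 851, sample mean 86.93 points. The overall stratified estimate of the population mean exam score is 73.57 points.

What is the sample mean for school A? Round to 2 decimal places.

Σ Nₕx̄ₕ = N·μ, so 624·x̄_A = 2108·73.57 − (453·85.82 + 180·53.43 + 851·86.93).
= 155085.56 − 122471.29 = 32614.27.
x̄_A = 32614.27 / 624 = 52.2665... → 52.27.

52.27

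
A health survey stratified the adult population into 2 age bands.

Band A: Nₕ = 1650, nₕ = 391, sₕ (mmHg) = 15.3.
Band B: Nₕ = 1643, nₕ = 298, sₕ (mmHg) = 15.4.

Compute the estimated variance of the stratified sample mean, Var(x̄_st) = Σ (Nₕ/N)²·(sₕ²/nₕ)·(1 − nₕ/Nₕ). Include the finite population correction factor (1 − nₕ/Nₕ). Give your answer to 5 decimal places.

N = 3293. Term for each stratum: Wₕ²sₕ²/nₕ·(1−nₕ/Nₕ).
Var(x̄_st) = 0.11469179 + 0.16218159 = 0.27687338 → 0.27687.

0.27687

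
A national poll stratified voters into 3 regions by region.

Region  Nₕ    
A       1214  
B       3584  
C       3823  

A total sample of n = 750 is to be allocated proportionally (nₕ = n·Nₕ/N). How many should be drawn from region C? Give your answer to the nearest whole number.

N = 1214 + 3584 + 3823 = 8621.
n_C = 750·3823/8621 = 332.589... → 333.

333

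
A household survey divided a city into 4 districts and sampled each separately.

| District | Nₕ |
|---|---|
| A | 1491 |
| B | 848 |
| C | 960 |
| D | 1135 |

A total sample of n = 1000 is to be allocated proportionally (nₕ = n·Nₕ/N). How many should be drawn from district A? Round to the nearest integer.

N = 1491 + 848 + 960 + 1135 = 4434.
n_A = 1000·1491/4434 = 336.265... → 336.

336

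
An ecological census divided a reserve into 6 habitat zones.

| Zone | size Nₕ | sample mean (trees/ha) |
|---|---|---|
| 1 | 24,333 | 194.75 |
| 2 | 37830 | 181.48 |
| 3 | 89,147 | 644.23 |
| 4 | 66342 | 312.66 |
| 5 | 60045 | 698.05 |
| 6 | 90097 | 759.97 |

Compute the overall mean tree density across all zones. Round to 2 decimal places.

544.23

x̄_st = (Σ Nₕx̄ₕ) / (Σ Nₕ) = (24333·194.75 + 37830·181.48 + 89147·644.23 + 66342·312.66 + 60045·698.05 + 90097·759.97) / 367794
= 200163331.02 / 367794 = 544.2267... → 544.23.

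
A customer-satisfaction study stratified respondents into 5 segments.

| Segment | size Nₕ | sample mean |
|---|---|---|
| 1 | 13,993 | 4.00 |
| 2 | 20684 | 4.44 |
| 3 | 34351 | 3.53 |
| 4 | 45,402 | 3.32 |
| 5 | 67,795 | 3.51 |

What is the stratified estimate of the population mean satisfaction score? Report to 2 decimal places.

3.61

N = 182225; weights Wₕ = Nₕ/N = (0.0768, 0.1135, 0.1885, 0.2492, 0.3720).
x̄_st = Σ Wₕ·x̄ₕ = 0.0768·4.00 + 0.1135·4.44 + 0.1885·3.53 + 0.2492·3.32 + 0.3720·3.51 ≈ 3.6096...
→ 3.61.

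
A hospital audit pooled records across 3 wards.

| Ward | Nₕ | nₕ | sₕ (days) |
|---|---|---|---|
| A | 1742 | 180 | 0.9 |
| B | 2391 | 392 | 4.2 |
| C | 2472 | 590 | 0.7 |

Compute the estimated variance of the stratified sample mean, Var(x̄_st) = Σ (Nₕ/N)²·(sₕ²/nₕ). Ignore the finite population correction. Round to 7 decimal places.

N = 6605; Wₕ = Nₕ/N.
ward A: (1742/6605)²·0.9²/180 = 0.0003130136
ward B: (2391/6605)²·4.2²/392 = 0.0058969307
ward C: (2472/6605)²·0.7²/590 = 0.0001163310
Sum = 0.0063262752 → 0.0063263.

0.0063263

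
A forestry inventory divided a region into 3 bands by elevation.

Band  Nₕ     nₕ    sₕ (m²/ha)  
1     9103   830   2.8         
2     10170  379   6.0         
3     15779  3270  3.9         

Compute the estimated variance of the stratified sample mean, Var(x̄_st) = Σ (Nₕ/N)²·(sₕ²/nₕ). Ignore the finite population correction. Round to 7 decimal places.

0.0095758

N = 35052. Term for each stratum: Wₕ²sₕ²/nₕ.
Var(x̄_st) = 0.0006370616 + 0.0079961253 + 0.0009425726 = 0.0095757595 → 0.0095758.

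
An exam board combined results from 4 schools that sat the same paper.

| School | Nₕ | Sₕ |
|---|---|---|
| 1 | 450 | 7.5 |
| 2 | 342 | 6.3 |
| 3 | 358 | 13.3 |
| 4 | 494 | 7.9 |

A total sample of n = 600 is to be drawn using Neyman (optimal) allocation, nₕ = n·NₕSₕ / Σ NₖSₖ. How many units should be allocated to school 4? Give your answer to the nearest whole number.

1: NₕSₕ = 450·7.5 = 3375
2: NₕSₕ = 342·6.3 = 2154.6
3: NₕSₕ = 358·13.3 = 4761.4
4: NₕSₕ = 494·7.9 = 3902.6
Σ NₕSₕ = 14193.6.
n_4 = 600·3902.6/14193.6 = 164.973... → 165.

165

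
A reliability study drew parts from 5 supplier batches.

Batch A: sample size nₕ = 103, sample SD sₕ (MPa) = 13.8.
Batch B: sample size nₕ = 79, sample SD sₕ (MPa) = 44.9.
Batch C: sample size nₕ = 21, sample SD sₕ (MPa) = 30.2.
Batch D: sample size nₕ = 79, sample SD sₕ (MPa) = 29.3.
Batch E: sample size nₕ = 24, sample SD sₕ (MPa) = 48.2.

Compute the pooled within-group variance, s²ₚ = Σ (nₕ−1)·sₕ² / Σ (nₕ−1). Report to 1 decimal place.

1047.5

A: (103−1)·13.8² = 102·190.44 = 19424.88
B: (79−1)·44.9² = 78·2016.01 = 157248.78
C: (21−1)·30.2² = 20·912.04 = 18240.8
D: (79−1)·29.3² = 78·858.49 = 66962.22
E: (24−1)·48.2² = 23·2323.24 = 53434.52
Numerator = 315311.2; denominator = Σ(nₕ−1) = 301.
s²ₚ = 315311.2/301 = 1047.546... → 1047.5.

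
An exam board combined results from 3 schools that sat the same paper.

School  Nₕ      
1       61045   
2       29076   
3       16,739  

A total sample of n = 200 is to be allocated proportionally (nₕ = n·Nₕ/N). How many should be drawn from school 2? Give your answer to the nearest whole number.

54

N = 61045 + 29076 + 16739 = 106860.
n_2 = 200·29076/106860 = 54.419... → 54.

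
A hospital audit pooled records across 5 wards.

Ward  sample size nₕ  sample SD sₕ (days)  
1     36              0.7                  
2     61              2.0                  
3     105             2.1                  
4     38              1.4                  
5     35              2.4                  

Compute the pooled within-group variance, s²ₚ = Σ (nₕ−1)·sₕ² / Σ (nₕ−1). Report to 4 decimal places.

1: (36−1)·0.7² = 35·0.49 = 17.15
2: (61−1)·2.0² = 60·4 = 240
3: (105−1)·2.1² = 104·4.41 = 458.64
4: (38−1)·1.4² = 37·1.96 = 72.52
5: (35−1)·2.4² = 34·5.76 = 195.84
Numerator = 984.15; denominator = Σ(nₕ−1) = 270.
s²ₚ = 984.15/270 = 3.645 → 3.6450.

3.6450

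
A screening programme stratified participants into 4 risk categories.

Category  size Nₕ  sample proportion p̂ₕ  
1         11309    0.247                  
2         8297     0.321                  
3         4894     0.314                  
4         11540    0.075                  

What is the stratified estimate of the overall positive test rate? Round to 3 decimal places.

0.218

N = 11309 + 8297 + 4894 + 11540 = 36040.
Overall proportion = Σ (Nₕ/N)·p̂ₕ.
Σ Nₕp̂ₕ = 2793.323 + 2663.337 + 1536.716 + 865.5 = 7858.876.
7858.876 / 36040 = 0.21806... → 0.218.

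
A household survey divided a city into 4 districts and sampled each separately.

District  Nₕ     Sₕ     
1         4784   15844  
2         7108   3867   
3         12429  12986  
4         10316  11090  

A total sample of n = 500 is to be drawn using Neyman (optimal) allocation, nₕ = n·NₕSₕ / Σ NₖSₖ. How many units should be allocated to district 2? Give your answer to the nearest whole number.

1: NₕSₕ = 4784·15844 = 75797696
2: NₕSₕ = 7108·3867 = 27486636
3: NₕSₕ = 12429·12986 = 161402994
4: NₕSₕ = 10316·11090 = 114404440
Σ NₕSₕ = 379091766.
n_2 = 500·27486636/379091766 = 36.253... → 36.

36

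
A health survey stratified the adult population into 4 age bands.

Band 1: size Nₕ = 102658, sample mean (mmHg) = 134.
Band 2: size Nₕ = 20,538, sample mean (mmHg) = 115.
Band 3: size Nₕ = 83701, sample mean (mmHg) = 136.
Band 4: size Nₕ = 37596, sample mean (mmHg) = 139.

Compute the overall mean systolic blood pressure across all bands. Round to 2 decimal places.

133.86

N = 244493; weights Wₕ = Nₕ/N = (0.4199, 0.0840, 0.3423, 0.1538).
x̄_st = Σ Wₕ·x̄ₕ = 0.4199·134 + 0.0840·115 + 0.3423·136 + 0.1538·139 ≈ 133.8575...
→ 133.86.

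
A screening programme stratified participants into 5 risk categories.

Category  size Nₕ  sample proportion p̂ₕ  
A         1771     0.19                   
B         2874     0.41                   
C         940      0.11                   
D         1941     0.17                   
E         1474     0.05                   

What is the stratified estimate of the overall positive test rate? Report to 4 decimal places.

0.2247

N = 1771 + 2874 + 940 + 1941 + 1474 = 9000.
Overall proportion = Σ (Nₕ/N)·p̂ₕ.
Σ Nₕp̂ₕ = 336.49 + 1178.34 + 103.4 + 329.97 + 73.7 = 2021.9.
2021.9 / 9000 = 0.224656... → 0.2247.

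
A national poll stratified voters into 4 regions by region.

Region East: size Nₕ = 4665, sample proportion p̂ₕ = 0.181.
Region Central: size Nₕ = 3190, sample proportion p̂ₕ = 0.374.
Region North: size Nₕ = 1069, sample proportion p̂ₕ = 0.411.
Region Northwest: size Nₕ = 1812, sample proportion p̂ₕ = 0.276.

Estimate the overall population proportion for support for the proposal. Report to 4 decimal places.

0.2773

Wₕ = Nₕ/N with N = 10736: 0.4345, 0.2971, 0.0996, 0.1688.
p̂_st = 0.4345·0.181 + 0.2971·0.374 + 0.0996·0.411 + 0.1688·0.276 ≈ 0.277282... → 0.2773.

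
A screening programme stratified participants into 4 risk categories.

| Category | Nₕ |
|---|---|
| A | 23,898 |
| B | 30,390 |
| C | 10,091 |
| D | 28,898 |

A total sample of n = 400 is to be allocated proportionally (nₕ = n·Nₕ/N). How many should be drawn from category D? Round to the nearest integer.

124

Share of category D = 28898/93277 = 0.30981.
Allocate 400 × 0.30981 = 123.923... → 124.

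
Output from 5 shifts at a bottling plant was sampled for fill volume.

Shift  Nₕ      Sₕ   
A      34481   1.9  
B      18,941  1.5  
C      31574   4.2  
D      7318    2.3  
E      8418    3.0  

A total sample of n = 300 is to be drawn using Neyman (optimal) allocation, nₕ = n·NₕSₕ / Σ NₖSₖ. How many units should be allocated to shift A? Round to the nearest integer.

A: NₕSₕ = 34481·1.9 = 65513.9
B: NₕSₕ = 18941·1.5 = 28411.5
C: NₕSₕ = 31574·4.2 = 132610.8
D: NₕSₕ = 7318·2.3 = 16831.4
E: NₕSₕ = 8418·3.0 = 25254
Σ NₕSₕ = 268621.6.
n_A = 300·65513.9/268621.6 = 73.167... → 73.

73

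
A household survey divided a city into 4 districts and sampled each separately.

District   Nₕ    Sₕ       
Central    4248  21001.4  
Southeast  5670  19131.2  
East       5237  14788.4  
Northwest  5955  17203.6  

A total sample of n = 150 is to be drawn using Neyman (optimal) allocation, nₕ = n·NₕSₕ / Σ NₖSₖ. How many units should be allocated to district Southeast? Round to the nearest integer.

43

Σ NₕSₕ = 4248·21001.4 + 5670·19131.2 + 5237·14788.4 + 5955·17203.6 = 377582140.
Share for Southeast: 108473904/377582140 = 0.28729.
n_Southeast = 150 × 0.28729 = 43.093... → 43.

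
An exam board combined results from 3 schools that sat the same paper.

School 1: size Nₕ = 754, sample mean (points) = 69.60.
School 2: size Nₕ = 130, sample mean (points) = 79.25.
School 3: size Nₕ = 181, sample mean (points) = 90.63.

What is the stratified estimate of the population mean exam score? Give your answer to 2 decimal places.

74.35

N = 754 + 130 + 181 = 1065.
The stratified mean weights each stratum mean by its population share Nₕ/N.
Σ Nₕx̄ₕ = 754·69.60 + 130·79.25 + 181·90.63 = 52478.4 + 10302.5 + 16404.03 = 79184.93.
Divide by N: 79184.93 / 1065 = 74.3520... → 74.35.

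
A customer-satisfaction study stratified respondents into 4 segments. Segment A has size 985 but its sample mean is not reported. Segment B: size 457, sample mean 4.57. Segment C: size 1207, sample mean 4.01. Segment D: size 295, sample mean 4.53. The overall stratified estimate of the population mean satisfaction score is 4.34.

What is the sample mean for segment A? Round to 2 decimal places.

Σ Nₕx̄ₕ = N·μ, so 985·x̄_A = 2944·4.34 − (457·4.57 + 1207·4.01 + 295·4.53).
= 12776.96 − 8264.91 = 4512.05.
x̄_A = 4512.05 / 985 = 4.5808... → 4.58.

4.58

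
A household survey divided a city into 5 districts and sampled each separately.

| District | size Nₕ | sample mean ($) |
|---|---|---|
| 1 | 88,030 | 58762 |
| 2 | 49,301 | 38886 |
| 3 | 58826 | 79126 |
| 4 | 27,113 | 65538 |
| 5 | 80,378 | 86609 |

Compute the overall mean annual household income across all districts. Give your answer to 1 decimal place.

x̄_st = (Σ Nₕx̄ₕ) / (Σ Nₕ) = (88030·58762 + 49301·38886 + 58826·79126 + 27113·65538 + 80378·86609) / 303648
= 20482993618 / 303648 = 67456.376... → 67456.4.

67456.4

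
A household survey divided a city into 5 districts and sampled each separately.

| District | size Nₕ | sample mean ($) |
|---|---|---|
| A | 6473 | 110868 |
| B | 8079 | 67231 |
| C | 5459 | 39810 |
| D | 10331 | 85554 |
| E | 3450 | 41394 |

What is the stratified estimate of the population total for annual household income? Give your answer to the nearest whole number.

2504798277

A: 6473·110868 = 717648564
B: 8079·67231 = 543159249
C: 5459·39810 = 217322790
D: 10331·85554 = 883858374
E: 3450·41394 = 142809300
τ̂ = Σ Nₕx̄ₕ = 2504798277.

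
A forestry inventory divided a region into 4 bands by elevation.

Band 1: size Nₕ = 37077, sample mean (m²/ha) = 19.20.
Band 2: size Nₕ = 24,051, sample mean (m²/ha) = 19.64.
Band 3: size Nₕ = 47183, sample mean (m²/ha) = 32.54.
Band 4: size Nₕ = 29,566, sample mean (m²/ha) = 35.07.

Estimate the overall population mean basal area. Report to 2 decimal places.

27.24

x̄_st = (Σ Nₕx̄ₕ) / (Σ Nₕ) = (37077·19.20 + 24051·19.64 + 47183·32.54 + 29566·35.07) / 137877
= 3756454.48 / 137877 = 27.2450... → 27.24.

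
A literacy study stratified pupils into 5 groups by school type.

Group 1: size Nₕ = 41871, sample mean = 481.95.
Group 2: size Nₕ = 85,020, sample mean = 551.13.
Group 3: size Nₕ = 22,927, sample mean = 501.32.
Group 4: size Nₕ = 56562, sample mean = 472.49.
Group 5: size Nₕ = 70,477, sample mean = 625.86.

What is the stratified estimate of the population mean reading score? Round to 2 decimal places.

539.50

N = 276857; weights Wₕ = Nₕ/N = (0.1512, 0.3071, 0.0828, 0.2043, 0.2546).
x̄_st = Σ Wₕ·x̄ₕ = 0.1512·481.95 + 0.3071·551.13 + 0.0828·501.32 + 0.2043·472.49 + 0.2546·625.86 ≈ 539.4997...
→ 539.50.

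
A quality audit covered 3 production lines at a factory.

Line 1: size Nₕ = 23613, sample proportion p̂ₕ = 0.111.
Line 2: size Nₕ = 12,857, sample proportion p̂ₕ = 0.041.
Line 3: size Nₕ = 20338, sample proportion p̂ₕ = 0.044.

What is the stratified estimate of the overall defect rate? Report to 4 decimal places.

N = 23613 + 12857 + 20338 = 56808.
Overall proportion = Σ (Nₕ/N)·p̂ₕ.
Σ Nₕp̂ₕ = 2621.043 + 527.137 + 894.872 = 4043.052.
4043.052 / 56808 = 0.071170... → 0.0712.

0.0712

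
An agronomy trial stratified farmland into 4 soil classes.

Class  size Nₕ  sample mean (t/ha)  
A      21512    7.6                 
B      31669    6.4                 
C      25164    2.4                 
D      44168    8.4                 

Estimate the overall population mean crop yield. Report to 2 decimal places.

6.51

x̄_st = (Σ Nₕx̄ₕ) / (Σ Nₕ) = (21512·7.6 + 31669·6.4 + 25164·2.4 + 44168·8.4) / 122513
= 797577.6 / 122513 = 6.5101... → 6.51.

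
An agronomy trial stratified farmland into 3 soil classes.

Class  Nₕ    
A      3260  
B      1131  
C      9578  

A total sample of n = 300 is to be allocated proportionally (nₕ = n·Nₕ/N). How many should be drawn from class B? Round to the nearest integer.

Share of class B = 1131/13969 = 0.08096.
Allocate 300 × 0.08096 = 24.289... → 24.

24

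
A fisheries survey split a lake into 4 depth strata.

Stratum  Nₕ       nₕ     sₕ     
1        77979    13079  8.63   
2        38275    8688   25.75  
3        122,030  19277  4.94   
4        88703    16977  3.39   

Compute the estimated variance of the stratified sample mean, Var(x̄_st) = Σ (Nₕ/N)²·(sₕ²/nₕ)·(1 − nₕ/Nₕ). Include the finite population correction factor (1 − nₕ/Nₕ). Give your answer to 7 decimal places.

N = 326987; Wₕ = Nₕ/N.
stratum 1: (77979/326987)²·8.63²/13079·(1 − 13079/77979) = 0.0002695308
stratum 2: (38275/326987)²·25.75²/8688·(1 − 8688/38275) = 0.0008083321
stratum 3: (122030/326987)²·4.94²/19277·(1 − 19277/122030) = 0.0001484618
stratum 4: (88703/326987)²·3.39²/16977·(1 − 16977/88703) = 0.0000402803
Sum = 0.0012666049 → 0.0012666.

0.0012666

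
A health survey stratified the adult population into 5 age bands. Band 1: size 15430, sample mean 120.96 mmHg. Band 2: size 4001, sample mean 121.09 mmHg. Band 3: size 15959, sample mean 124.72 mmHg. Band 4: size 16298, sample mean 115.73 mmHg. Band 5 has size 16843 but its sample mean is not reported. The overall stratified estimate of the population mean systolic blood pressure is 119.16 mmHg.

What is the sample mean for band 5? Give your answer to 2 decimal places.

115.10

N = 15430 + 4001 + 15959 + 16298 + 16843 = 68531.
Overall total = μ·N = 119.16·68531 = 8166153.96.
Subtract the known strata: 15430·120.96 + 4001·121.09 + 15959·124.72 + 16298·115.73 = 6227467.91.
Remaining total for band 5: 8166153.96 − 6227467.91 = 1938686.05.
Divide by its size: 1938686.05 / 16843 = 115.1034... → 115.10.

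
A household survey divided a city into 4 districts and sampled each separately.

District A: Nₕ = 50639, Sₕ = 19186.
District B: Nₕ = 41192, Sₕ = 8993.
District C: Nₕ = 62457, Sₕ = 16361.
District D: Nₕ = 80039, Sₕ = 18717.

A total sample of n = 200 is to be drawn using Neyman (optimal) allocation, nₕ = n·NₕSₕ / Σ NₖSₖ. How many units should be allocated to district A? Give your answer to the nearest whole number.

Σ NₕSₕ = 50639·19186 + 41192·8993 + 62457·16361 + 80039·18717 = 3861948450.
Share for A: 971559854/3861948450 = 0.25157.
n_A = 200 × 0.25157 = 50.314... → 50.

50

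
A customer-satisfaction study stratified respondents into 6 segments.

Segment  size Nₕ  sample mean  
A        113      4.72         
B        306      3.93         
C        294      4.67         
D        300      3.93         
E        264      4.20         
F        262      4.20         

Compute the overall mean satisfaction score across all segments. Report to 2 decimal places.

x̄_st = (Σ Nₕx̄ₕ) / (Σ Nₕ) = (113·4.72 + 306·3.93 + 294·4.67 + 300·3.93 + 264·4.20 + 262·4.20) / 1539
= 6497.12 / 1539 = 4.2217... → 4.22.

4.22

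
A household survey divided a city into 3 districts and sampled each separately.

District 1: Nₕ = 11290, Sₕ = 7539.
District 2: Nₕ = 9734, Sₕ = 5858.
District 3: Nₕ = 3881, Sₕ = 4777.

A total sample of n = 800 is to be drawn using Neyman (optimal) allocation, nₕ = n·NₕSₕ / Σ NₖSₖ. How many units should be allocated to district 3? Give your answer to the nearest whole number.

92

1: NₕSₕ = 11290·7539 = 85115310
2: NₕSₕ = 9734·5858 = 57021772
3: NₕSₕ = 3881·4777 = 18539537
Σ NₕSₕ = 160676619.
n_3 = 800·18539537/160676619 = 92.307... → 92.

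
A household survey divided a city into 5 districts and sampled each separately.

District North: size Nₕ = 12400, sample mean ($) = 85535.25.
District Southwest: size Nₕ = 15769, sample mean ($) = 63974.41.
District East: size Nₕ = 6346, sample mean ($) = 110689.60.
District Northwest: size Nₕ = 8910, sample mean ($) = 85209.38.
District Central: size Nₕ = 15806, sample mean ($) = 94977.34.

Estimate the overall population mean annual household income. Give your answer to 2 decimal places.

N = 12400 + 15769 + 6346 + 8910 + 15806 = 59231.
The stratified mean weights each stratum mean by its population share Nₕ/N.
Σ Nₕx̄ₕ = 12400·85535.25 + 15769·63974.41 + 6346·110689.60 + 8910·85209.38 + 15806·94977.34 = 1060637100 + 1008812471.29 + 702436201.6 + 759215575.8 + 1501211836.04 = 5032313184.73.
Divide by N: 5032313184.73 / 59231 = 84960.8007... → 84960.80.

84960.80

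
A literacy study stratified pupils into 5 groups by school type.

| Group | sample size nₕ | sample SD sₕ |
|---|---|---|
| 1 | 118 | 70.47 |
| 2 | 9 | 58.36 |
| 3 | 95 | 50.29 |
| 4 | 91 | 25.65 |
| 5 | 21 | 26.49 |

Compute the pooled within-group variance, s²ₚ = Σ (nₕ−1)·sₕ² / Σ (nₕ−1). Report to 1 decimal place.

1: (118−1)·70.47² = 117·4966.0209 = 581024.4453
2: (9−1)·58.36² = 8·3405.8896 = 27247.1168
3: (95−1)·50.29² = 94·2529.0841 = 237733.9054
4: (91−1)·25.65² = 90·657.9225 = 59213.025
5: (21−1)·26.49² = 20·701.7201 = 14034.402
Numerator = 919252.8945; denominator = Σ(nₕ−1) = 329.
s²ₚ = 919252.8945/329 = 2794.082... → 2794.1.

2794.1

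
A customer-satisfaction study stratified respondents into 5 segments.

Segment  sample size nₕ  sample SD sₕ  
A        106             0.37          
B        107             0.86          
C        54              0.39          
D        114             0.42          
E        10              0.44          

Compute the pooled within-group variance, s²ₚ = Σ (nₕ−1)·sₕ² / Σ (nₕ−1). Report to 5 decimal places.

Degrees of freedom: 105 + 106 + 53 + 113 + 9 = 386.
Σ(nₕ−1)sₕ² = 105·0.1369 + 106·0.7396 + 53·0.1521 + 113·0.1764 + 9·0.1936 = 122.509.
s²ₚ = 122.509 / 386 = 0.3173808... → 0.31738.

0.31738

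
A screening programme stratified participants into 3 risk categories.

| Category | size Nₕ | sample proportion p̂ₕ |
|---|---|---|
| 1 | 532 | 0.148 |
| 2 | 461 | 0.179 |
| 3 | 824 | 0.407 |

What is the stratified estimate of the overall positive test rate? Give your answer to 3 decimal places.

0.273

N = 532 + 461 + 824 = 1817.
Overall proportion = Σ (Nₕ/N)·p̂ₕ.
Σ Nₕp̂ₕ = 78.736 + 82.519 + 335.368 = 496.623.
496.623 / 1817 = 0.27332... → 0.273.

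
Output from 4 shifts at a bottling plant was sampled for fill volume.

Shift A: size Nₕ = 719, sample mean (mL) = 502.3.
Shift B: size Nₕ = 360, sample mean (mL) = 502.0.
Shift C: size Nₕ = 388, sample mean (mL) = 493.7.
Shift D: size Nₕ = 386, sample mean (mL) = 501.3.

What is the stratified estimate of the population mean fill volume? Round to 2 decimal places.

x̄_st = (Σ Nₕx̄ₕ) / (Σ Nₕ) = (719·502.3 + 360·502.0 + 388·493.7 + 386·501.3) / 1853
= 926931.1 / 1853 = 500.2326... → 500.23.

500.23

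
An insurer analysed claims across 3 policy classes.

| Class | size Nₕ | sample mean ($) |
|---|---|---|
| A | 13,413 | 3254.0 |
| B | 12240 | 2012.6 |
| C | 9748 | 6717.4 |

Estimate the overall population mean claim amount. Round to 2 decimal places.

N = 35401; weights Wₕ = Nₕ/N = (0.3789, 0.3458, 0.2754).
x̄_st = Σ Wₕ·x̄ₕ = 0.3789·3254.0 + 0.3458·2012.6 + 0.2754·6717.4 ≈ 3778.4622...
→ 3778.46.

3778.46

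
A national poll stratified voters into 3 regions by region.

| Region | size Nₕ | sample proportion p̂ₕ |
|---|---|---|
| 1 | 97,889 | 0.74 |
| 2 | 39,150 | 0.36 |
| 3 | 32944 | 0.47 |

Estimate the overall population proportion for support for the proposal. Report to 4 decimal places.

N = 97889 + 39150 + 32944 = 169983.
Overall proportion = Σ (Nₕ/N)·p̂ₕ.
Σ Nₕp̂ₕ = 72437.86 + 14094 + 15483.68 = 102015.54.
102015.54 / 169983 = 0.600151... → 0.6002.

0.6002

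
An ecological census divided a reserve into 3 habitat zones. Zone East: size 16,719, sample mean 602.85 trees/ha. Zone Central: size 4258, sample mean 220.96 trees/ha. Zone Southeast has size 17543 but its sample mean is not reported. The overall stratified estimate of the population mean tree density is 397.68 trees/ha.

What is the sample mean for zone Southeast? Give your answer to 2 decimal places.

245.04

N = 16719 + 4258 + 17543 = 38520.
Overall total = μ·N = 397.68·38520 = 15318633.6.
Subtract the known strata: 16719·602.85 + 4258·220.96 = 11019896.83.
Remaining total for zone Southeast: 15318633.6 − 11019896.83 = 4298736.77.
Divide by its size: 4298736.77 / 17543 = 245.0400... → 245.04.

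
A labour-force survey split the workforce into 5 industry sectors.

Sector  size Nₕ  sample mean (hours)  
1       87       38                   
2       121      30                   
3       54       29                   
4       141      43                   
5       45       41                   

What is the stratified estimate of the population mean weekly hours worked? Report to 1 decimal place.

36.6

N = 87 + 121 + 54 + 141 + 45 = 448.
Overall mean = Σ (Nₕ/N)·x̄ₕ — weight by population share, not a simple average.
Σ Nₕx̄ₕ = 87·38 + 121·30 + 54·29 + 141·43 + 45·41 = 3306 + 3630 + 1566 + 6063 + 1845 = 16410.
Divide by N: 16410 / 448 = 36.629... → 36.6.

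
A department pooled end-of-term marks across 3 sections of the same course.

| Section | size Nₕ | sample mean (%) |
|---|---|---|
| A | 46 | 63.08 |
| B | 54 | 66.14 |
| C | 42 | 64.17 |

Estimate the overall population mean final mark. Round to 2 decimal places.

N = 142; weights Wₕ = Nₕ/N = (0.3239, 0.3803, 0.2958).
x̄_st = Σ Wₕ·x̄ₕ = 0.3239·63.08 + 0.3803·66.14 + 0.2958·64.17 ≈ 64.5661...
→ 64.57.

64.57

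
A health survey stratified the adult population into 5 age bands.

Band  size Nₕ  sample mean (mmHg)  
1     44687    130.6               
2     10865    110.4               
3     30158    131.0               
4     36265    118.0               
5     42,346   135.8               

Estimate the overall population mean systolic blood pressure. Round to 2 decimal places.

127.90

N = 44687 + 10865 + 30158 + 36265 + 42346 = 164321.
Overall mean = Σ (Nₕ/N)·x̄ₕ — weight by population share, not a simple average.
Σ Nₕx̄ₕ = 44687·130.6 + 10865·110.4 + 30158·131.0 + 36265·118.0 + 42346·135.8 = 5836122.2 + 1199496 + 3950698 + 4279270 + 5750586.8 = 21016173.
Divide by N: 21016173 / 164321 = 127.8971... → 127.90.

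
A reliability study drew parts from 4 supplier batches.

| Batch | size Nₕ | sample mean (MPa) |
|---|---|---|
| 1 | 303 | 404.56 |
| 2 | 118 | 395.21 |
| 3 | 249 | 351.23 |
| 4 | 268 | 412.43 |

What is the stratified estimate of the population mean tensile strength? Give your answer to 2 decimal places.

391.48

N = 303 + 118 + 249 + 268 = 938.
Overall mean = Σ (Nₕ/N)·x̄ₕ — weight by population share, not a simple average.
Σ Nₕx̄ₕ = 303·404.56 + 118·395.21 + 249·351.23 + 268·412.43 = 122581.68 + 46634.78 + 87456.27 + 110531.24 = 367203.97.
Divide by N: 367203.97 / 938 = 391.4754... → 391.48.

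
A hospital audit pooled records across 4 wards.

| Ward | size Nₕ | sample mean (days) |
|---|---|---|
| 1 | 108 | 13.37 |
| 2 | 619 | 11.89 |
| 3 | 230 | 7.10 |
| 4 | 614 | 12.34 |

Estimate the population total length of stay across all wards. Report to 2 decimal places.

18013.63

1: 108·13.37 = 1443.96
2: 619·11.89 = 7359.91
3: 230·7.10 = 1633
4: 614·12.34 = 7576.76
τ̂ = Σ Nₕx̄ₕ = 18013.63.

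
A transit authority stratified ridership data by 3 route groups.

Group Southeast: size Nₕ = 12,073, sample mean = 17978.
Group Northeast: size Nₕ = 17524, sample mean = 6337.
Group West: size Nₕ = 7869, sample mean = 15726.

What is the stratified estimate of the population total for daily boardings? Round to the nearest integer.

Southeast: 12073·17978 = 217048394
Northeast: 17524·6337 = 111049588
West: 7869·15726 = 123747894
τ̂ = Σ Nₕx̄ₕ = 451845876.

451845876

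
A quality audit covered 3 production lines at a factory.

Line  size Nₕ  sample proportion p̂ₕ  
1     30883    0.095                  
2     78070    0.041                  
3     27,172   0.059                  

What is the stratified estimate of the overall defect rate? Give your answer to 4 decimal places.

Wₕ = Nₕ/N with N = 136125: 0.2269, 0.5735, 0.1996.
p̂_st = 0.2269·0.095 + 0.5735·0.041 + 0.1996·0.059 ≈ 0.056844... → 0.0568.

0.0568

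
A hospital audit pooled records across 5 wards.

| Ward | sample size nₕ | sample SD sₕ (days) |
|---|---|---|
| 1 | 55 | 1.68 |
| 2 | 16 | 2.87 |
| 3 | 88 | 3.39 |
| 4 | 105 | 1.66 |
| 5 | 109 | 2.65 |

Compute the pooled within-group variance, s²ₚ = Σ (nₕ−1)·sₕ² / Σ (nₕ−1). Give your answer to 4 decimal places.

6.3065

Degrees of freedom: 54 + 15 + 87 + 104 + 108 = 368.
Σ(nₕ−1)sₕ² = 54·2.8224 + 15·8.2369 + 87·11.4921 + 104·2.7556 + 108·7.0225 = 2320.7882.
s²ₚ = 2320.7882 / 368 = 6.306490... → 6.3065.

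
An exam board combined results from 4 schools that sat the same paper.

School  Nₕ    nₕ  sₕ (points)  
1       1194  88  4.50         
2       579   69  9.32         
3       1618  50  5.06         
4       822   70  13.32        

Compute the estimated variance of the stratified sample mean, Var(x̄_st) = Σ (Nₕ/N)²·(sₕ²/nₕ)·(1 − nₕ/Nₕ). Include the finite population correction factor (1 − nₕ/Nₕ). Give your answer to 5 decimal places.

0.19953

N = 4213. Term for each stratum: Wₕ²sₕ²/nₕ·(1−nₕ/Nₕ).
Var(x̄_st) = 0.01712060 + 0.02094347 + 0.07319353 + 0.08827082 = 0.19952841 → 0.19953.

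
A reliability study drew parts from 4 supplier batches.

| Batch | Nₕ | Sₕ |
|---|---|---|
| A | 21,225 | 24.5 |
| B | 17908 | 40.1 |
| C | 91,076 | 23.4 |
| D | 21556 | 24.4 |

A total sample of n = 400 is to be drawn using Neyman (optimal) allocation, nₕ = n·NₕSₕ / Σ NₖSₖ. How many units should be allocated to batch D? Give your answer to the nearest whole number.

Σ NₕSₕ = 21225·24.5 + 17908·40.1 + 91076·23.4 + 21556·24.4 = 3895268.1.
Share for D: 525966.4/3895268.1 = 0.13503.
n_D = 400 × 0.13503 = 54.011... → 54.

54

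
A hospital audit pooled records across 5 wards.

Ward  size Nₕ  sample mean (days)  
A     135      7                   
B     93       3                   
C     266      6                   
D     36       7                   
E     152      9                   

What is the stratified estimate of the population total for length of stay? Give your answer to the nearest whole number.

Population total = Σ Nₕ·x̄ₕ (each stratum's size times its mean).
135·7 + 93·3 + 266·6 + 36·7 + 152·9 = 945 + 279 + 1596 + 252 + 1368 = 4440.

4440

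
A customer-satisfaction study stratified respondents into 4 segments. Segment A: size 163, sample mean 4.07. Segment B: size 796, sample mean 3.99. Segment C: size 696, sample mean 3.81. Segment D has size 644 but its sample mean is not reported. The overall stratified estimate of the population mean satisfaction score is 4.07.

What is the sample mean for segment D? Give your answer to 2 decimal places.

4.45

N = 163 + 796 + 696 + 644 = 2299.
Overall total = μ·N = 4.07·2299 = 9356.93.
Subtract the known strata: 163·4.07 + 796·3.99 + 696·3.81 = 6491.21.
Remaining total for segment D: 9356.93 − 6491.21 = 2865.72.
Divide by its size: 2865.72 / 644 = 4.4499... → 4.45.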